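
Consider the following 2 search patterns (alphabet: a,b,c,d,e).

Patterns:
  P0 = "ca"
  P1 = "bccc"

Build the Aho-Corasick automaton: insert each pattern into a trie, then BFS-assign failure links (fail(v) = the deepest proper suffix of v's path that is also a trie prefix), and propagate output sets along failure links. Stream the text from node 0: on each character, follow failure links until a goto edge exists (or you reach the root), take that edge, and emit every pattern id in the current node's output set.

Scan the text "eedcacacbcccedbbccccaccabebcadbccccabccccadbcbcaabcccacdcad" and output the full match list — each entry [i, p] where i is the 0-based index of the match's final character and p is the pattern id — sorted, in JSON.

Build automaton:
Trie (insert patterns):
  0='ε' goto b→3 c→1
  1='c' goto a→2
  2='ca' goto ·  [P0 ends]
  3='b' goto c→4
  4='bc' goto c→5
  5='bcc' goto c→6
  6='bccc' goto ·  [P1 ends]

BFS fail/out derivation:
  n1('c'): parent n0 fail=0; on 'c' 0 → fail=0;  out ∅∪∅=∅
  n3('b'): parent n0 fail=0; on 'b' 0 → fail=0;  out ∅∪∅=∅
  n2('ca'): parent n1 fail=0; on 'a' 0 → fail=0;  out {0}∪∅={0}
  n4('bc'): parent n3 fail=0; on 'c' 0 → fail=1;  out ∅∪∅=∅
  n5('bcc'): parent n4 fail=1; on 'c' 1→0 → fail=1;  out ∅∪∅=∅
  n6('bccc'): parent n5 fail=1; on 'c' 1→0 → fail=1;  out {1}∪∅={1}

Run:
[0] read 'e'  n0⇒n0
[1] read 'e'  n0⇒n0
[2] read 'd'  n0⇒n0
[3] read 'c'  n0⇒n1
[4] read 'a'  n1⇒n2  ** P0@[3:4]
[5] read 'c'  n2⇒n1 ·f
[6] read 'a'  n1⇒n2  ** P0@[5:6]
[7] read 'c'  n2⇒n1 ·f
[8] read 'b'  n1⇒n3 ·f
[9] read 'c'  n3⇒n4
[10] read 'c'  n4⇒n5
[11] read 'c'  n5⇒n6  ** P1@[8:11]
[12] read 'e'  n6⇒n0 ·f
[13] read 'd'  n0⇒n0
[14] read 'b'  n0⇒n3
[15] read 'b'  n3⇒n3 ·f
[16] read 'c'  n3⇒n4
[17] read 'c'  n4⇒n5
[18] read 'c'  n5⇒n6  ** P1@[15:18]
[19] read 'c'  n6⇒n1 ·f
[20] read 'a'  n1⇒n2  ** P0@[19:20]
[21] read 'c'  n2⇒n1 ·f
[22] read 'c'  n1⇒n1 ·f
[23] read 'a'  n1⇒n2  ** P0@[22:23]
[24] read 'b'  n2⇒n3 ·f
[25] read 'e'  n3⇒n0 ·f
[26] read 'b'  n0⇒n3
[27] read 'c'  n3⇒n4
[28] read 'a'  n4⇒n2 ·f  ** P0@[27:28]
[29] read 'd'  n2⇒n0 ·f
[30] read 'b'  n0⇒n3
[31] read 'c'  n3⇒n4
[32] read 'c'  n4⇒n5
[33] read 'c'  n5⇒n6  ** P1@[30:33]
[34] read 'c'  n6⇒n1 ·f
[35] read 'a'  n1⇒n2  ** P0@[34:35]
[36] read 'b'  n2⇒n3 ·f
[37] read 'c'  n3⇒n4
[38] read 'c'  n4⇒n5
[39] read 'c'  n5⇒n6  ** P1@[36:39]
[40] read 'c'  n6⇒n1 ·f
[41] read 'a'  n1⇒n2  ** P0@[40:41]
[42] read 'd'  n2⇒n0 ·f
[43] read 'b'  n0⇒n3
[44] read 'c'  n3⇒n4
[45] read 'b'  n4⇒n3 ·f
[46] read 'c'  n3⇒n4
[47] read 'a'  n4⇒n2 ·f  ** P0@[46:47]
[48] read 'a'  n2⇒n0 ·f
[49] read 'b'  n0⇒n3
[50] read 'c'  n3⇒n4
[51] read 'c'  n4⇒n5
[52] read 'c'  n5⇒n6  ** P1@[49:52]
[53] read 'a'  n6⇒n2 ·f  ** P0@[52:53]
[54] read 'c'  n2⇒n1 ·f
[55] read 'd'  n1⇒n0 ·f
[56] read 'c'  n0⇒n1
[57] read 'a'  n1⇒n2  ** P0@[56:57]
[58] read 'd'  n2⇒n0 ·f

All matches (sorted): [[4,0],[6,0],[11,1],[18,1],[20,0],[23,0],[28,0],[33,1],[35,0],[39,1],[41,0],[47,0],[52,1],[53,0],[57,0]]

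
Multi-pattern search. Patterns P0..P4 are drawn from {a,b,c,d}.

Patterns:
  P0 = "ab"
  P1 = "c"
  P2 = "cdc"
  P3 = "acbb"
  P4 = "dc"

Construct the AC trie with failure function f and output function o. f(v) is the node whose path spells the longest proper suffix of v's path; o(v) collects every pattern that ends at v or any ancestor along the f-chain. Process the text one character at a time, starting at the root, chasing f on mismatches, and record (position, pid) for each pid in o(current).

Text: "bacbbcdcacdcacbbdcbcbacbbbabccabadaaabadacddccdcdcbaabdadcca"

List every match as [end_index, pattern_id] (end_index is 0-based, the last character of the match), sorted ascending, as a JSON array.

Construct AC machine:
Trie (insert patterns):
  n0 'ε': a→1 c→3 d→9
  n1 'a': b→2 c→6
  n2 'ab': ·  ←P0
  n3 'c': d→4  ←P1
  n4 'cd': c→5
  n5 'cdc': ·  ←P2
  n6 'ac': b→7
  n7 'acb': b→8
  n8 'acbb': ·  ←P3
  n9 'd': c→10
  n10 'dc': ·  ←P4

BFS fail/out derivation:
  n1('a'): parent n0 fail=0; on 'a' 0 → fail=0;  out ∅∪∅=∅
  n3('c'): parent n0 fail=0; on 'c' 0 → fail=0;  out {1}∪∅={1}
  n9('d'): parent n0 fail=0; on 'd' 0 → fail=0;  out ∅∪∅=∅
  n2('ab'): parent n1 fail=0; on 'b' 0 → fail=0;  out {0}∪∅={0}
  n4('cd'): parent n3 fail=0; on 'd' 0 → fail=9;  out ∅∪∅=∅
  n6('ac'): parent n1 fail=0; on 'c' 0 → fail=3;  out ∅∪{1}={1}
  n10('dc'): parent n9 fail=0; on 'c' 0 → fail=3;  out {4}∪{1}={1,4}
  n5('cdc'): parent n4 fail=9; on 'c' 9 → fail=10;  out {2}∪{1,4}={1,2,4}
  n7('acb'): parent n6 fail=3; on 'b' 3→0 → fail=0;  out ∅∪∅=∅
  n8('acbb'): parent n7 fail=0; on 'b' 0 → fail=0;  out {3}∪∅={3}

Scan:
[0] read 'b'  n0⇒n0
[1] read 'a'  n0⇒n1
[2] read 'c'  n1⇒n6  → match P1@[2:2]
[3] read 'b'  n6⇒n7
[4] read 'b'  n7⇒n8  → match P3@[1:4]
[5] read 'c'  n8⇒n3 ·f  → match P1@[5:5]
[6] read 'd'  n3⇒n4
[7] read 'c'  n4⇒n5  → match P1@[7:7],P2@[5:7],P4@[6:7]
[8] read 'a'  n5⇒n1 ·f
[9] read 'c'  n1⇒n6  → match P1@[9:9]
[10] read 'd'  n6⇒n4 ·f
[11] read 'c'  n4⇒n5  → match P1@[11:11],P2@[9:11],P4@[10:11]
[12] read 'a'  n5⇒n1 ·f
[13] read 'c'  n1⇒n6  → match P1@[13:13]
[14] read 'b'  n6⇒n7
[15] read 'b'  n7⇒n8  → match P3@[12:15]
[16] read 'd'  n8⇒n9 ·f
[17] read 'c'  n9⇒n10  → match P1@[17:17],P4@[16:17]
[18] read 'b'  n10⇒n0 ·f
[19] read 'c'  n0⇒n3  → match P1@[19:19]
[20] read 'b'  n3⇒n0 ·f
[21] read 'a'  n0⇒n1
[22] read 'c'  n1⇒n6  → match P1@[22:22]
[23] read 'b'  n6⇒n7
[24] read 'b'  n7⇒n8  → match P3@[21:24]
[25] read 'b'  n8⇒n0 ·f
[26] read 'a'  n0⇒n1
[27] read 'b'  n1⇒n2  → match P0@[26:27]
[28] read 'c'  n2⇒n3 ·f  → match P1@[28:28]
[29] read 'c'  n3⇒n3 ·f  → match P1@[29:29]
[30] read 'a'  n3⇒n1 ·f
[31] read 'b'  n1⇒n2  → match P0@[30:31]
[32] read 'a'  n2⇒n1 ·f
[33] read 'd'  n1⇒n9 ·f
[34] read 'a'  n9⇒n1 ·f
[35] read 'a'  n1⇒n1 ·f
[36] read 'a'  n1⇒n1 ·f
[37] read 'b'  n1⇒n2  → match P0@[36:37]
[38] read 'a'  n2⇒n1 ·f
[39] read 'd'  n1⇒n9 ·f
[40] read 'a'  n9⇒n1 ·f
[41] read 'c'  n1⇒n6  → match P1@[41:41]
[42] read 'd'  n6⇒n4 ·f
[43] read 'd'  n4⇒n9 ·f
[44] read 'c'  n9⇒n10  → match P1@[44:44],P4@[43:44]
[45] read 'c'  n10⇒n3 ·f  → match P1@[45:45]
[46] read 'd'  n3⇒n4
[47] read 'c'  n4⇒n5  → match P1@[47:47],P2@[45:47],P4@[46:47]
[48] read 'd'  n5⇒n4 ·f
[49] read 'c'  n4⇒n5  → match P1@[49:49],P2@[47:49],P4@[48:49]
[50] read 'b'  n5⇒n0 ·f
[51] read 'a'  n0⇒n1
[52] read 'a'  n1⇒n1 ·f
[53] read 'b'  n1⇒n2  → match P0@[52:53]
[54] read 'd'  n2⇒n9 ·f
[55] read 'a'  n9⇒n1 ·f
[56] read 'd'  n1⇒n9 ·f
[57] read 'c'  n9⇒n10  → match P1@[57:57],P4@[56:57]
[58] read 'c'  n10⇒n3 ·f  → match P1@[58:58]
[59] read 'a'  n3⇒n1 ·f

Result: [[2,1],[4,3],[5,1],[7,1],[7,2],[7,4],[9,1],[11,1],[11,2],[11,4],[13,1],[15,3],[17,1],[17,4],[19,1],[22,1],[24,3],[27,0],[28,1],[29,1],[31,0],[37,0],[41,1],[44,1],[44,4],[45,1],[47,1],[47,2],[47,4],[49,1],[49,2],[49,4],[53,0],[57,1],[57,4],[58,1]]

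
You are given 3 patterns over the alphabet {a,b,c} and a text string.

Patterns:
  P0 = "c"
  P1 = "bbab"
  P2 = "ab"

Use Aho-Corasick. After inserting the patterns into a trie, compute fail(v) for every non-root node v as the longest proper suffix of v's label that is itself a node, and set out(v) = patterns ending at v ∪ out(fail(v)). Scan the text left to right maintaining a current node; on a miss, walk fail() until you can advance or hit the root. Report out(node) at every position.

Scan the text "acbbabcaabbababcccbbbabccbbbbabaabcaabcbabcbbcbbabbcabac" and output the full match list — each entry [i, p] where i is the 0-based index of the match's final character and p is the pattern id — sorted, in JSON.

Build:
Trie (insert patterns):
  0='ε' goto a→6 b→2 c→1
  1='c' goto ·  [P0 ends]
  2='b' goto b→3
  3='bb' goto a→4
  4='bba' goto b→5
  5='bbab' goto ·  [P1 ends]
  6='a' goto b→7
  7='ab' goto ·  [P2 ends]

Failure links (BFS by depth):
  n1('c'): parent n0 fail=0; on 'c' 0 → fail=0;  out {0}∪∅={0}
  n2('b'): parent n0 fail=0; on 'b' 0 → fail=0;  out ∅∪∅=∅
  n6('a'): parent n0 fail=0; on 'a' 0 → fail=0;  out ∅∪∅=∅
  n3('bb'): parent n2 fail=0; on 'b' 0 → fail=2;  out ∅∪∅=∅
  n7('ab'): parent n6 fail=0; on 'b' 0 → fail=2;  out {2}∪∅={2}
  n4('bba'): parent n3 fail=2; on 'a' 2→0 → fail=6;  out ∅∪∅=∅
  n5('bbab'): parent n4 fail=6; on 'b' 6 → fail=7;  out {1}∪{2}={1,2}

Scan:
[0] read 'a'  n0⇒n6
[1] read 'c'  n6⇒n1 (via fail)  ** P0@[1:1]
[2] read 'b'  n1⇒n2 (via fail)
[3] read 'b'  n2⇒n3
[4] read 'a'  n3⇒n4
[5] read 'b'  n4⇒n5  ** P1@[2:5],P2@[4:5]
[6] read 'c'  n5⇒n1 (via fail)  ** P0@[6:6]
[7] read 'a'  n1⇒n6 (via fail)
[8] read 'a'  n6⇒n6 (via fail)
[9] read 'b'  n6⇒n7  ** P2@[8:9]
[10] read 'b'  n7⇒n3 (via fail)
[11] read 'a'  n3⇒n4
[12] read 'b'  n4⇒n5  ** P1@[9:12],P2@[11:12]
[13] read 'a'  n5⇒n6 (via fail)
[14] read 'b'  n6⇒n7  ** P2@[13:14]
[15] read 'c'  n7⇒n1 (via fail)  ** P0@[15:15]
[16] read 'c'  n1⇒n1 (via fail)  ** P0@[16:16]
[17] read 'c'  n1⇒n1 (via fail)  ** P0@[17:17]
[18] read 'b'  n1⇒n2 (via fail)
[19] read 'b'  n2⇒n3
[20] read 'b'  n3⇒n3 (via fail)
[21] read 'a'  n3⇒n4
[22] read 'b'  n4⇒n5  ** P1@[19:22],P2@[21:22]
[23] read 'c'  n5⇒n1 (via fail)  ** P0@[23:23]
[24] read 'c'  n1⇒n1 (via fail)  ** P0@[24:24]
[25] read 'b'  n1⇒n2 (via fail)
[26] read 'b'  n2⇒n3
[27] read 'b'  n3⇒n3 (via fail)
[28] read 'b'  n3⇒n3 (via fail)
[29] read 'a'  n3⇒n4
[30] read 'b'  n4⇒n5  ** P1@[27:30],P2@[29:30]
[31] read 'a'  n5⇒n6 (via fail)
[32] read 'a'  n6⇒n6 (via fail)
[33] read 'b'  n6⇒n7  ** P2@[32:33]
[34] read 'c'  n7⇒n1 (via fail)  ** P0@[34:34]
[35] read 'a'  n1⇒n6 (via fail)
[36] read 'a'  n6⇒n6 (via fail)
[37] read 'b'  n6⇒n7  ** P2@[36:37]
[38] read 'c'  n7⇒n1 (via fail)  ** P0@[38:38]
[39] read 'b'  n1⇒n2 (via fail)
[40] read 'a'  n2⇒n6 (via fail)
[41] read 'b'  n6⇒n7  ** P2@[40:41]
[42] read 'c'  n7⇒n1 (via fail)  ** P0@[42:42]
[43] read 'b'  n1⇒n2 (via fail)
[44] read 'b'  n2⇒n3
[45] read 'c'  n3⇒n1 (via fail)  ** P0@[45:45]
[46] read 'b'  n1⇒n2 (via fail)
[47] read 'b'  n2⇒n3
[48] read 'a'  n3⇒n4
[49] read 'b'  n4⇒n5  ** P1@[46:49],P2@[48:49]
[50] read 'b'  n5⇒n3 (via fail)
[51] read 'c'  n3⇒n1 (via fail)  ** P0@[51:51]
[52] read 'a'  n1⇒n6 (via fail)
[53] read 'b'  n6⇒n7  ** P2@[52:53]
[54] read 'a'  n7⇒n6 (via fail)
[55] read 'c'  n6⇒n1 (via fail)  ** P0@[55:55]

All matches (sorted): [[1,0],[5,1],[5,2],[6,0],[9,2],[12,1],[12,2],[14,2],[15,0],[16,0],[17,0],[22,1],[22,2],[23,0],[24,0],[30,1],[30,2],[33,2],[34,0],[37,2],[38,0],[41,2],[42,0],[45,0],[49,1],[49,2],[51,0],[53,2],[55,0]]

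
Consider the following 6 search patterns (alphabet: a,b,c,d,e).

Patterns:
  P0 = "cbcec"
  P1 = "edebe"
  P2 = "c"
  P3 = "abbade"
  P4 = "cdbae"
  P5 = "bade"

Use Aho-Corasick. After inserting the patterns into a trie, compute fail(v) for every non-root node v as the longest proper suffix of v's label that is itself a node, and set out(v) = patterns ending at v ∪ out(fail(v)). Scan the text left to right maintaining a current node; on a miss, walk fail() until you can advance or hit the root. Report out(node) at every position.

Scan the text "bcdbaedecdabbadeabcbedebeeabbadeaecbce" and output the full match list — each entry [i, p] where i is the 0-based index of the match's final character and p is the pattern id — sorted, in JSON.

Build automaton:
Trie (insert patterns):
  0='ε' goto a→11 b→21 c→1 e→6
  1='c' goto b→2 d→17  [P2 ends]
  2='cb' goto c→3
  3='cbc' goto e→4
  4='cbce' goto c→5
  5='cbcec' goto ·  [P0 ends]
  6='e' goto d→7
  7='ed' goto e→8
  8='ede' goto b→9
  9='edeb' goto e→10
  10='edebe' goto ·  [P1 ends]
  11='a' goto b→12
  12='ab' goto b→13
  13='abb' goto a→14
  14='abba' goto d→15
  15='abbad' goto e→16
  16='abbade' goto ·  [P3 ends]
  17='cd' goto b→18
  18='cdb' goto a→19
  19='cdba' goto e→20
  20='cdbae' goto ·  [P4 ends]
  21='b' goto a→22
  22='ba' goto d→23
  23='bad' goto e→24
  24='bade' goto ·  [P5 ends]

BFS fail/out derivation:
  fail(1) 'c': from fail(0)=0 chase 'c': 0 ⇒ 0;  out={2}∪out(0)={2}
  fail(6) 'e': from fail(0)=0 chase 'e': 0 ⇒ 0;  out=∅∪out(0)=∅
  fail(11) 'a': from fail(0)=0 chase 'a': 0 ⇒ 0;  out=∅∪out(0)=∅
  fail(21) 'b': from fail(0)=0 chase 'b': 0 ⇒ 0;  out=∅∪out(0)=∅
  fail(2) 'cb': from fail(1)=0 chase 'b': 0 ⇒ 21;  out=∅∪out(21)=∅
  fail(7) 'ed': from fail(6)=0 chase 'd': 0 ⇒ 0;  out=∅∪out(0)=∅
  fail(12) 'ab': from fail(11)=0 chase 'b': 0 ⇒ 21;  out=∅∪out(21)=∅
  fail(17) 'cd': from fail(1)=0 chase 'd': 0 ⇒ 0;  out=∅∪out(0)=∅
  fail(22) 'ba': from fail(21)=0 chase 'a': 0 ⇒ 11;  out=∅∪out(11)=∅
  fail(3) 'cbc': from fail(2)=21 chase 'c': 21→0 ⇒ 1;  out=∅∪out(1)={2}
  fail(8) 'ede': from fail(7)=0 chase 'e': 0 ⇒ 6;  out=∅∪out(6)=∅
  fail(13) 'abb': from fail(12)=21 chase 'b': 21→0 ⇒ 21;  out=∅∪out(21)=∅
  fail(18) 'cdb': from fail(17)=0 chase 'b': 0 ⇒ 21;  out=∅∪out(21)=∅
  fail(23) 'bad': from fail(22)=11 chase 'd': 11→0 ⇒ 0;  out=∅∪out(0)=∅
  fail(4) 'cbce': from fail(3)=1 chase 'e': 1→0 ⇒ 6;  out=∅∪out(6)=∅
  fail(9) 'edeb': from fail(8)=6 chase 'b': 6→0 ⇒ 21;  out=∅∪out(21)=∅
  fail(14) 'abba': from fail(13)=21 chase 'a': 21 ⇒ 22;  out=∅∪out(22)=∅
  fail(19) 'cdba': from fail(18)=21 chase 'a': 21 ⇒ 22;  out=∅∪out(22)=∅
  fail(24) 'bade': from fail(23)=0 chase 'e': 0 ⇒ 6;  out={5}∪out(6)={5}
  fail(5) 'cbcec': from fail(4)=6 chase 'c': 6→0 ⇒ 1;  out={0}∪out(1)={0,2}
  fail(10) 'edebe': from fail(9)=21 chase 'e': 21→0 ⇒ 6;  out={1}∪out(6)={1}
  fail(15) 'abbad': from fail(14)=22 chase 'd': 22 ⇒ 23;  out=∅∪out(23)=∅
  fail(20) 'cdbae': from fail(19)=22 chase 'e': 22→11→0 ⇒ 6;  out={4}∪out(6)={4}
  fail(16) 'abbade': from fail(15)=23 chase 'e': 23 ⇒ 24;  out={3}∪out(24)={3,5}

Scan:
pos 0 'b': at 21
pos 1 'c': at 1 ·f  ** P2@[1:1]
pos 2 'd': at 17
pos 3 'b': at 18
pos 4 'a': at 19
pos 5 'e': at 20  ** P4@[1:5]
pos 6 'd': at 7 ·f
pos 7 'e': at 8
pos 8 'c': at 1 ·f  ** P2@[8:8]
pos 9 'd': at 17
pos 10 'a': at 11 ·f
pos 11 'b': at 12
pos 12 'b': at 13
pos 13 'a': at 14
pos 14 'd': at 15
pos 15 'e': at 16  ** P3@[10:15],P5@[12:15]
pos 16 'a': at 11 ·f
pos 17 'b': at 12
pos 18 'c': at 1 ·f  ** P2@[18:18]
pos 19 'b': at 2
pos 20 'e': at 6 ·f
pos 21 'd': at 7
pos 22 'e': at 8
pos 23 'b': at 9
pos 24 'e': at 10  ** P1@[20:24]
pos 25 'e': at 6 ·f
pos 26 'a': at 11 ·f
pos 27 'b': at 12
pos 28 'b': at 13
pos 29 'a': at 14
pos 30 'd': at 15
pos 31 'e': at 16  ** P3@[26:31],P5@[28:31]
pos 32 'a': at 11 ·f
pos 33 'e': at 6 ·f
pos 34 'c': at 1 ·f  ** P2@[34:34]
pos 35 'b': at 2
pos 36 'c': at 3  ** P2@[36:36]
pos 37 'e': at 4

All matches (sorted): [[1,2],[5,4],[8,2],[15,3],[15,5],[18,2],[24,1],[31,3],[31,5],[34,2],[36,2]]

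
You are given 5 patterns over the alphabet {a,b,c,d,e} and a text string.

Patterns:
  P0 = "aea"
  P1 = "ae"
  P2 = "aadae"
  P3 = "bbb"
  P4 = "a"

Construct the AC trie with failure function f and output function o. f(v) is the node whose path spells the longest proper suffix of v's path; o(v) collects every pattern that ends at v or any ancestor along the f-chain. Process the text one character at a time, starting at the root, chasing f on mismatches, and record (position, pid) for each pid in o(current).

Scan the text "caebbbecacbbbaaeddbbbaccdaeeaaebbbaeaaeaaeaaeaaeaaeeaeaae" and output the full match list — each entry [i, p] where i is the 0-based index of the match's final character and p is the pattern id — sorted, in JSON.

Build:
Trie (insert patterns):
  0='ε' goto a→1 b→8
  1='a' goto a→4 e→2  [P4 ends]
  2='ae' goto a→3  [P1 ends]
  3='aea' goto ·  [P0 ends]
  4='aa' goto d→5
  5='aad' goto a→6
  6='aada' goto e→7
  7='aadae' goto ·  [P2 ends]
  8='b' goto b→9
  9='bb' goto b→10
  10='bbb' goto ·  [P3 ends]

Failure links (BFS by depth):
  n1('a'): parent n0 fail=0; on 'a' 0 → fail=0;  out {4}∪∅={4}
  n8('b'): parent n0 fail=0; on 'b' 0 → fail=0;  out ∅∪∅=∅
  n2('ae'): parent n1 fail=0; on 'e' 0 → fail=0;  out {1}∪∅={1}
  n4('aa'): parent n1 fail=0; on 'a' 0 → fail=1;  out ∅∪{4}={4}
  n9('bb'): parent n8 fail=0; on 'b' 0 → fail=8;  out ∅∪∅=∅
  n3('aea'): parent n2 fail=0; on 'a' 0 → fail=1;  out {0}∪{4}={0,4}
  n5('aad'): parent n4 fail=1; on 'd' 1→0 → fail=0;  out ∅∪∅=∅
  n10('bbb'): parent n9 fail=8; on 'b' 8 → fail=9;  out {3}∪∅={3}
  n6('aada'): parent n5 fail=0; on 'a' 0 → fail=1;  out ∅∪{4}={4}
  n7('aadae'): parent n6 fail=1; on 'e' 1 → fail=2;  out {2}∪{1}={1,2}

Run:
pos 0 'c': at 0
pos 1 'a': at 1  ** P4@[1:1]
pos 2 'e': at 2  ** P1@[1:2]
pos 3 'b': at 8 ·f
pos 4 'b': at 9
pos 5 'b': at 10  ** P3@[3:5]
pos 6 'e': at 0 ·f
pos 7 'c': at 0
pos 8 'a': at 1  ** P4@[8:8]
pos 9 'c': at 0 ·f
pos 10 'b': at 8
pos 11 'b': at 9
pos 12 'b': at 10  ** P3@[10:12]
pos 13 'a': at 1 ·f  ** P4@[13:13]
pos 14 'a': at 4  ** P4@[14:14]
pos 15 'e': at 2 ·f  ** P1@[14:15]
pos 16 'd': at 0 ·f
pos 17 'd': at 0
pos 18 'b': at 8
pos 19 'b': at 9
pos 20 'b': at 10  ** P3@[18:20]
pos 21 'a': at 1 ·f  ** P4@[21:21]
pos 22 'c': at 0 ·f
pos 23 'c': at 0
pos 24 'd': at 0
pos 25 'a': at 1  ** P4@[25:25]
pos 26 'e': at 2  ** P1@[25:26]
pos 27 'e': at 0 ·f
pos 28 'a': at 1  ** P4@[28:28]
pos 29 'a': at 4  ** P4@[29:29]
pos 30 'e': at 2 ·f  ** P1@[29:30]
pos 31 'b': at 8 ·f
pos 32 'b': at 9
pos 33 'b': at 10  ** P3@[31:33]
pos 34 'a': at 1 ·f  ** P4@[34:34]
pos 35 'e': at 2  ** P1@[34:35]
pos 36 'a': at 3  ** P0@[34:36],P4@[36:36]
pos 37 'a': at 4 ·f  ** P4@[37:37]
pos 38 'e': at 2 ·f  ** P1@[37:38]
pos 39 'a': at 3  ** P0@[37:39],P4@[39:39]
pos 40 'a': at 4 ·f  ** P4@[40:40]
pos 41 'e': at 2 ·f  ** P1@[40:41]
pos 42 'a': at 3  ** P0@[40:42],P4@[42:42]
pos 43 'a': at 4 ·f  ** P4@[43:43]
pos 44 'e': at 2 ·f  ** P1@[43:44]
pos 45 'a': at 3  ** P0@[43:45],P4@[45:45]
pos 46 'a': at 4 ·f  ** P4@[46:46]
pos 47 'e': at 2 ·f  ** P1@[46:47]
pos 48 'a': at 3  ** P0@[46:48],P4@[48:48]
pos 49 'a': at 4 ·f  ** P4@[49:49]
pos 50 'e': at 2 ·f  ** P1@[49:50]
pos 51 'e': at 0 ·f
pos 52 'a': at 1  ** P4@[52:52]
pos 53 'e': at 2  ** P1@[52:53]
pos 54 'a': at 3  ** P0@[52:54],P4@[54:54]
pos 55 'a': at 4 ·f  ** P4@[55:55]
pos 56 'e': at 2 ·f  ** P1@[55:56]

All matches (sorted): [[1,4],[2,1],[5,3],[8,4],[12,3],[13,4],[14,4],[15,1],[20,3],[21,4],[25,4],[26,1],[28,4],[29,4],[30,1],[33,3],[34,4],[35,1],[36,0],[36,4],[37,4],[38,1],[39,0],[39,4],[40,4],[41,1],[42,0],[42,4],[43,4],[44,1],[45,0],[45,4],[46,4],[47,1],[48,0],[48,4],[49,4],[50,1],[52,4],[53,1],[54,0],[54,4],[55,4],[56,1]]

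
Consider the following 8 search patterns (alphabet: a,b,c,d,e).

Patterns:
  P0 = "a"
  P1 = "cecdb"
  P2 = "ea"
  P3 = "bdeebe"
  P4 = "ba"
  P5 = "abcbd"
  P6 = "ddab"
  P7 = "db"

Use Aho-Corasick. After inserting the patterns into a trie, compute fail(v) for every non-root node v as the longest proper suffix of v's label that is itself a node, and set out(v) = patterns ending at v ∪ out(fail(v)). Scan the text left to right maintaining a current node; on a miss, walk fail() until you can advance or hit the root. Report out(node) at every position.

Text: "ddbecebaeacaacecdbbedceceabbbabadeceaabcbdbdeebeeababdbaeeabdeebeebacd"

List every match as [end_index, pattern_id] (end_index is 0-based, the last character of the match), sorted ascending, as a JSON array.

Build automaton:
Trie (insert patterns):
  0='ε' goto a→1 b→9 c→2 d→20 e→7
  1='a' goto b→16  [P0 ends]
  2='c' goto e→3
  3='ce' goto c→4
  4='cec' goto d→5
  5='cecd' goto b→6
  6='cecdb' goto ·  [P1 ends]
  7='e' goto a→8
  8='ea' goto ·  [P2 ends]
  9='b' goto a→15 d→10
  10='bd' goto e→11
  11='bde' goto e→12
  12='bdee' goto b→13
  13='bdeeb' goto e→14
  14='bdeebe' goto ·  [P3 ends]
  15='ba' goto ·  [P4 ends]
  16='ab' goto c→17
  17='abc' goto b→18
  18='abcb' goto d→19
  19='abcbd' goto ·  [P5 ends]
  20='d' goto b→24 d→21
  21='dd' goto a→22
  22='dda' goto b→23
  23='ddab' goto ·  [P6 ends]
  24='db' goto ·  [P7 ends]

BFS fail/out derivation:
  n1('a'): parent n0 fail=0; on 'a' 0 → fail=0;  out {0}∪∅={0}
  n2('c'): parent n0 fail=0; on 'c' 0 → fail=0;  out ∅∪∅=∅
  n7('e'): parent n0 fail=0; on 'e' 0 → fail=0;  out ∅∪∅=∅
  n9('b'): parent n0 fail=0; on 'b' 0 → fail=0;  out ∅∪∅=∅
  n20('d'): parent n0 fail=0; on 'd' 0 → fail=0;  out ∅∪∅=∅
  n3('ce'): parent n2 fail=0; on 'e' 0 → fail=7;  out ∅∪∅=∅
  n8('ea'): parent n7 fail=0; on 'a' 0 → fail=1;  out {2}∪{0}={0,2}
  n10('bd'): parent n9 fail=0; on 'd' 0 → fail=20;  out ∅∪∅=∅
  n15('ba'): parent n9 fail=0; on 'a' 0 → fail=1;  out {4}∪{0}={0,4}
  n16('ab'): parent n1 fail=0; on 'b' 0 → fail=9;  out ∅∪∅=∅
  n21('dd'): parent n20 fail=0; on 'd' 0 → fail=20;  out ∅∪∅=∅
  n24('db'): parent n20 fail=0; on 'b' 0 → fail=9;  out {7}∪∅={7}
  n4('cec'): parent n3 fail=7; on 'c' 7→0 → fail=2;  out ∅∪∅=∅
  n11('bde'): parent n10 fail=20; on 'e' 20→0 → fail=7;  out ∅∪∅=∅
  n17('abc'): parent n16 fail=9; on 'c' 9→0 → fail=2;  out ∅∪∅=∅
  n22('dda'): parent n21 fail=20; on 'a' 20→0 → fail=1;  out ∅∪{0}={0}
  n5('cecd'): parent n4 fail=2; on 'd' 2→0 → fail=20;  out ∅∪∅=∅
  n12('bdee'): parent n11 fail=7; on 'e' 7→0 → fail=7;  out ∅∪∅=∅
  n18('abcb'): parent n17 fail=2; on 'b' 2→0 → fail=9;  out ∅∪∅=∅
  n23('ddab'): parent n22 fail=1; on 'b' 1 → fail=16;  out {6}∪∅={6}
  n6('cecdb'): parent n5 fail=20; on 'b' 20 → fail=24;  out {1}∪{7}={1,7}
  n13('bdeeb'): parent n12 fail=7; on 'b' 7→0 → fail=9;  out ∅∪∅=∅
  n19('abcbd'): parent n18 fail=9; on 'd' 9 → fail=10;  out {5}∪∅={5}
  n14('bdeebe'): parent n13 fail=9; on 'e' 9→0 → fail=7;  out {3}∪∅={3}

Run:
i=0 'd': node 0→20
i=1 'd': node 20→21
i=2 'b': node 21→24 (via fail)  emit P7@[1:2]
i=3 'e': node 24→7 (via fail)
i=4 'c': node 7→2 (via fail)
i=5 'e': node 2→3
i=6 'b': node 3→9 (via fail)
i=7 'a': node 9→15  emit P0@[7:7],P4@[6:7]
i=8 'e': node 15→7 (via fail)
i=9 'a': node 7→8  emit P0@[9:9],P2@[8:9]
i=10 'c': node 8→2 (via fail)
i=11 'a': node 2→1 (via fail)  emit P0@[11:11]
i=12 'a': node 1→1 (via fail)  emit P0@[12:12]
i=13 'c': node 1→2 (via fail)
i=14 'e': node 2→3
i=15 'c': node 3→4
i=16 'd': node 4→5
i=17 'b': node 5→6  emit P1@[13:17],P7@[16:17]
i=18 'b': node 6→9 (via fail)
i=19 'e': node 9→7 (via fail)
i=20 'd': node 7→20 (via fail)
i=21 'c': node 20→2 (via fail)
i=22 'e': node 2→3
i=23 'c': node 3→4
i=24 'e': node 4→3 (via fail)
i=25 'a': node 3→8 (via fail)  emit P0@[25:25],P2@[24:25]
i=26 'b': node 8→16 (via fail)
i=27 'b': node 16→9 (via fail)
i=28 'b': node 9→9 (via fail)
i=29 'a': node 9→15  emit P0@[29:29],P4@[28:29]
i=30 'b': node 15→16 (via fail)
i=31 'a': node 16→15 (via fail)  emit P0@[31:31],P4@[30:31]
i=32 'd': node 15→20 (via fail)
i=33 'e': node 20→7 (via fail)
i=34 'c': node 7→2 (via fail)
i=35 'e': node 2→3
i=36 'a': node 3→8 (via fail)  emit P0@[36:36],P2@[35:36]
i=37 'a': node 8→1 (via fail)  emit P0@[37:37]
i=38 'b': node 1→16
i=39 'c': node 16→17
i=40 'b': node 17→18
i=41 'd': node 18→19  emit P5@[37:41]
i=42 'b': node 19→24 (via fail)  emit P7@[41:42]
i=43 'd': node 24→10 (via fail)
i=44 'e': node 10→11
i=45 'e': node 11→12
i=46 'b': node 12→13
i=47 'e': node 13→14  emit P3@[42:47]
i=48 'e': node 14→7 (via fail)
i=49 'a': node 7→8  emit P0@[49:49],P2@[48:49]
i=50 'b': node 8→16 (via fail)
i=51 'a': node 16→15 (via fail)  emit P0@[51:51],P4@[50:51]
i=52 'b': node 15→16 (via fail)
i=53 'd': node 16→10 (via fail)
i=54 'b': node 10→24 (via fail)  emit P7@[53:54]
i=55 'a': node 24→15 (via fail)  emit P0@[55:55],P4@[54:55]
i=56 'e': node 15→7 (via fail)
i=57 'e': node 7→7 (via fail)
i=58 'a': node 7→8  emit P0@[58:58],P2@[57:58]
i=59 'b': node 8→16 (via fail)
i=60 'd': node 16→10 (via fail)
i=61 'e': node 10→11
i=62 'e': node 11→12
i=63 'b': node 12→13
i=64 'e': node 13→14  emit P3@[59:64]
i=65 'e': node 14→7 (via fail)
i=66 'b': node 7→9 (via fail)
i=67 'a': node 9→15  emit P0@[67:67],P4@[66:67]
i=68 'c': node 15→2 (via fail)
i=69 'd': node 2→20 (via fail)

All matches (sorted): [[2,7],[7,0],[7,4],[9,0],[9,2],[11,0],[12,0],[17,1],[17,7],[25,0],[25,2],[29,0],[29,4],[31,0],[31,4],[36,0],[36,2],[37,0],[41,5],[42,7],[47,3],[49,0],[49,2],[51,0],[51,4],[54,7],[55,0],[55,4],[58,0],[58,2],[64,3],[67,0],[67,4]]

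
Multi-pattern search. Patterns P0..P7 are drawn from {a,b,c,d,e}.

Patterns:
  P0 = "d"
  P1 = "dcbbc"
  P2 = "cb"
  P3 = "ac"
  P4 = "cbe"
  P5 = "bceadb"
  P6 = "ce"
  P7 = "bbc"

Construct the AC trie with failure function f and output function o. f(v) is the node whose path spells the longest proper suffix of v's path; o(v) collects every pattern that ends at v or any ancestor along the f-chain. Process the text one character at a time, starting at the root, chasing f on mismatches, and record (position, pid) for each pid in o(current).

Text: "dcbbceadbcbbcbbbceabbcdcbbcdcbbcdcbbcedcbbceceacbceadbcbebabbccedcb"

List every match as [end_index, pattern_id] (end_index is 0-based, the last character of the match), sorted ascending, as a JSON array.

Build automaton:
Trie (insert patterns):
  n0 'ε': a→8 b→11 c→6 d→1
  n1 'd': c→2  ←P0
  n2 'dc': b→3
  n3 'dcb': b→4
  n4 'dcbb': c→5
  n5 'dcbbc': ·  ←P1
  n6 'c': b→7 e→17
  n7 'cb': e→10  ←P2
  n8 'a': c→9
  n9 'ac': ·  ←P3
  n10 'cbe': ·  ←P4
  n11 'b': b→18 c→12
  n12 'bc': e→13
  n13 'bce': a→14
  n14 'bcea': d→15
  n15 'bcead': b→16
  n16 'bceadb': ·  ←P5
  n17 'ce': ·  ←P6
  n18 'bb': c→19
  n19 'bbc': ·  ←P7

Failure links (BFS by depth):
  n1('d'): parent n0 fail=0; on 'd' 0 → fail=0;  out {0}∪∅={0}
  n6('c'): parent n0 fail=0; on 'c' 0 → fail=0;  out ∅∪∅=∅
  n8('a'): parent n0 fail=0; on 'a' 0 → fail=0;  out ∅∪∅=∅
  n11('b'): parent n0 fail=0; on 'b' 0 → fail=0;  out ∅∪∅=∅
  n2('dc'): parent n1 fail=0; on 'c' 0 → fail=6;  out ∅∪∅=∅
  n7('cb'): parent n6 fail=0; on 'b' 0 → fail=11;  out {2}∪∅={2}
  n9('ac'): parent n8 fail=0; on 'c' 0 → fail=6;  out {3}∪∅={3}
  n12('bc'): parent n11 fail=0; on 'c' 0 → fail=6;  out ∅∪∅=∅
  n17('ce'): parent n6 fail=0; on 'e' 0 → fail=0;  out {6}∪∅={6}
  n18('bb'): parent n11 fail=0; on 'b' 0 → fail=11;  out ∅∪∅=∅
  n3('dcb'): parent n2 fail=6; on 'b' 6 → fail=7;  out ∅∪{2}={2}
  n10('cbe'): parent n7 fail=11; on 'e' 11→0 → fail=0;  out {4}∪∅={4}
  n13('bce'): parent n12 fail=6; on 'e' 6 → fail=17;  out ∅∪{6}={6}
  n19('bbc'): parent n18 fail=11; on 'c' 11 → fail=12;  out {7}∪∅={7}
  n4('dcbb'): parent n3 fail=7; on 'b' 7→11 → fail=18;  out ∅∪∅=∅
  n14('bcea'): parent n13 fail=17; on 'a' 17→0 → fail=8;  out ∅∪∅=∅
  n5('dcbbc'): parent n4 fail=18; on 'c' 18 → fail=19;  out {1}∪{7}={1,7}
  n15('bcead'): parent n14 fail=8; on 'd' 8→0 → fail=1;  out ∅∪{0}={0}
  n16('bceadb'): parent n15 fail=1; on 'b' 1→0 → fail=11;  out {5}∪∅={5}

Scan:
i=0 'd': node 0→1  ** P0@[0:0]
i=1 'c': node 1→2
i=2 'b': node 2→3  ** P2@[1:2]
i=3 'b': node 3→4
i=4 'c': node 4→5  ** P1@[0:4],P7@[2:4]
i=5 'e': node 5→13 (via fail)  ** P6@[4:5]
i=6 'a': node 13→14
i=7 'd': node 14→15  ** P0@[7:7]
i=8 'b': node 15→16  ** P5@[3:8]
i=9 'c': node 16→12 (via fail)
i=10 'b': node 12→7 (via fail)  ** P2@[9:10]
i=11 'b': node 7→18 (via fail)
i=12 'c': node 18→19  ** P7@[10:12]
i=13 'b': node 19→7 (via fail)  ** P2@[12:13]
i=14 'b': node 7→18 (via fail)
i=15 'b': node 18→18 (via fail)
i=16 'c': node 18→19  ** P7@[14:16]
i=17 'e': node 19→13 (via fail)  ** P6@[16:17]
i=18 'a': node 13→14
i=19 'b': node 14→11 (via fail)
i=20 'b': node 11→18
i=21 'c': node 18→19  ** P7@[19:21]
i=22 'd': node 19→1 (via fail)  ** P0@[22:22]
i=23 'c': node 1→2
i=24 'b': node 2→3  ** P2@[23:24]
i=25 'b': node 3→4
i=26 'c': node 4→5  ** P1@[22:26],P7@[24:26]
i=27 'd': node 5→1 (via fail)  ** P0@[27:27]
i=28 'c': node 1→2
i=29 'b': node 2→3  ** P2@[28:29]
i=30 'b': node 3→4
i=31 'c': node 4→5  ** P1@[27:31],P7@[29:31]
i=32 'd': node 5→1 (via fail)  ** P0@[32:32]
i=33 'c': node 1→2
i=34 'b': node 2→3  ** P2@[33:34]
i=35 'b': node 3→4
i=36 'c': node 4→5  ** P1@[32:36],P7@[34:36]
i=37 'e': node 5→13 (via fail)  ** P6@[36:37]
i=38 'd': node 13→1 (via fail)  ** P0@[38:38]
i=39 'c': node 1→2
i=40 'b': node 2→3  ** P2@[39:40]
i=41 'b': node 3→4
i=42 'c': node 4→5  ** P1@[38:42],P7@[40:42]
i=43 'e': node 5→13 (via fail)  ** P6@[42:43]
i=44 'c': node 13→6 (via fail)
i=45 'e': node 6→17  ** P6@[44:45]
i=46 'a': node 17→8 (via fail)
i=47 'c': node 8→9  ** P3@[46:47]
i=48 'b': node 9→7 (via fail)  ** P2@[47:48]
i=49 'c': node 7→12 (via fail)
i=50 'e': node 12→13  ** P6@[49:50]
i=51 'a': node 13→14
i=52 'd': node 14→15  ** P0@[52:52]
i=53 'b': node 15→16  ** P5@[48:53]
i=54 'c': node 16→12 (via fail)
i=55 'b': node 12→7 (via fail)  ** P2@[54:55]
i=56 'e': node 7→10  ** P4@[54:56]
i=57 'b': node 10→11 (via fail)
i=58 'a': node 11→8 (via fail)
i=59 'b': node 8→11 (via fail)
i=60 'b': node 11→18
i=61 'c': node 18→19  ** P7@[59:61]
i=62 'c': node 19→6 (via fail)
i=63 'e': node 6→17  ** P6@[62:63]
i=64 'd': node 17→1 (via fail)  ** P0@[64:64]
i=65 'c': node 1→2
i=66 'b': node 2→3  ** P2@[65:66]

Result: [[0,0],[2,2],[4,1],[4,7],[5,6],[7,0],[8,5],[10,2],[12,7],[13,2],[16,7],[17,6],[21,7],[22,0],[24,2],[26,1],[26,7],[27,0],[29,2],[31,1],[31,7],[32,0],[34,2],[36,1],[36,7],[37,6],[38,0],[40,2],[42,1],[42,7],[43,6],[45,6],[47,3],[48,2],[50,6],[52,0],[53,5],[55,2],[56,4],[61,7],[63,6],[64,0],[66,2]]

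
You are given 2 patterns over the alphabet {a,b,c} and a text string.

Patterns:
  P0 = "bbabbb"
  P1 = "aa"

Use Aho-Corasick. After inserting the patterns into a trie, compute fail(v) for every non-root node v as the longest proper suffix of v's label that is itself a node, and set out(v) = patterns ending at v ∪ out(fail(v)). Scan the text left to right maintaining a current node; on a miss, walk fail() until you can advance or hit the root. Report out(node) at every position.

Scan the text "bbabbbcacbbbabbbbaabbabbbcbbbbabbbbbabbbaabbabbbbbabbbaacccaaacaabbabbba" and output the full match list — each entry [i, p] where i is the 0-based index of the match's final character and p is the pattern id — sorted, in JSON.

Build:
Trie nodes:
  n0 'ε': a→7 b→1
  n1 'b': b→2
  n2 'bb': a→3
  n3 'bba': b→4
  n4 'bbab': b→5
  n5 'bbabb': b→6
  n6 'bbabbb': ·  [P0 ends]
  n7 'a': a→8
  n8 'aa': ·  [P1 ends]

BFS fail/out derivation:
  fail(1) 'b': from fail(0)=0 chase 'b': 0 ⇒ 0;  out=∅∪out(0)=∅
  fail(7) 'a': from fail(0)=0 chase 'a': 0 ⇒ 0;  out=∅∪out(0)=∅
  fail(2) 'bb': from fail(1)=0 chase 'b': 0 ⇒ 1;  out=∅∪out(1)=∅
  fail(8) 'aa': from fail(7)=0 chase 'a': 0 ⇒ 7;  out={1}∪out(7)={1}
  fail(3) 'bba': from fail(2)=1 chase 'a': 1→0 ⇒ 7;  out=∅∪out(7)=∅
  fail(4) 'bbab': from fail(3)=7 chase 'b': 7→0 ⇒ 1;  out=∅∪out(1)=∅
  fail(5) 'bbabb': from fail(4)=1 chase 'b': 1 ⇒ 2;  out=∅∪out(2)=∅
  fail(6) 'bbabbb': from fail(5)=2 chase 'b': 2→1 ⇒ 2;  out={0}∪out(2)={0}

Run:
pos 0 'b': at 1
pos 1 'b': at 2
pos 2 'a': at 3
pos 3 'b': at 4
pos 4 'b': at 5
pos 5 'b': at 6  → match P0@[0:5]
pos 6 'c': at 0 (fail-walked)
pos 7 'a': at 7
pos 8 'c': at 0 (fail-walked)
pos 9 'b': at 1
pos 10 'b': at 2
pos 11 'b': at 2 (fail-walked)
pos 12 'a': at 3
pos 13 'b': at 4
pos 14 'b': at 5
pos 15 'b': at 6  → match P0@[10:15]
pos 16 'b': at 2 (fail-walked)
pos 17 'a': at 3
pos 18 'a': at 8 (fail-walked)  → match P1@[17:18]
pos 19 'b': at 1 (fail-walked)
pos 20 'b': at 2
pos 21 'a': at 3
pos 22 'b': at 4
pos 23 'b': at 5
pos 24 'b': at 6  → match P0@[19:24]
pos 25 'c': at 0 (fail-walked)
pos 26 'b': at 1
pos 27 'b': at 2
pos 28 'b': at 2 (fail-walked)
pos 29 'b': at 2 (fail-walked)
pos 30 'a': at 3
pos 31 'b': at 4
pos 32 'b': at 5
pos 33 'b': at 6  → match P0@[28:33]
pos 34 'b': at 2 (fail-walked)
pos 35 'b': at 2 (fail-walked)
pos 36 'a': at 3
pos 37 'b': at 4
pos 38 'b': at 5
pos 39 'b': at 6  → match P0@[34:39]
pos 40 'a': at 3 (fail-walked)
pos 41 'a': at 8 (fail-walked)  → match P1@[40:41]
pos 42 'b': at 1 (fail-walked)
pos 43 'b': at 2
pos 44 'a': at 3
pos 45 'b': at 4
pos 46 'b': at 5
pos 47 'b': at 6  → match P0@[42:47]
pos 48 'b': at 2 (fail-walked)
pos 49 'b': at 2 (fail-walked)
pos 50 'a': at 3
pos 51 'b': at 4
pos 52 'b': at 5
pos 53 'b': at 6  → match P0@[48:53]
pos 54 'a': at 3 (fail-walked)
pos 55 'a': at 8 (fail-walked)  → match P1@[54:55]
pos 56 'c': at 0 (fail-walked)
pos 57 'c': at 0
pos 58 'c': at 0
pos 59 'a': at 7
pos 60 'a': at 8  → match P1@[59:60]
pos 61 'a': at 8 (fail-walked)  → match P1@[60:61]
pos 62 'c': at 0 (fail-walked)
pos 63 'a': at 7
pos 64 'a': at 8  → match P1@[63:64]
pos 65 'b': at 1 (fail-walked)
pos 66 'b': at 2
pos 67 'a': at 3
pos 68 'b': at 4
pos 69 'b': at 5
pos 70 'b': at 6  → match P0@[65:70]
pos 71 'a': at 3 (fail-walked)

All matches (sorted): [[5,0],[15,0],[18,1],[24,0],[33,0],[39,0],[41,1],[47,0],[53,0],[55,1],[60,1],[61,1],[64,1],[70,0]]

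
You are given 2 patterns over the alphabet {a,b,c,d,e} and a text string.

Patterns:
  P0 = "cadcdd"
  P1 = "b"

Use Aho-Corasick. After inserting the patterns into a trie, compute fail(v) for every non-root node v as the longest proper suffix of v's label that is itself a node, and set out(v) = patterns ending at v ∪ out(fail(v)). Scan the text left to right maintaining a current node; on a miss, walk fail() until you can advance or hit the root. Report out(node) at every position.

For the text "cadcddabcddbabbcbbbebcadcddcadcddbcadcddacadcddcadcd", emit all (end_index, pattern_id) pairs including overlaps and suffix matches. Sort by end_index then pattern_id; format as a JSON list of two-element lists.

Build:
Trie nodes:
  0='ε' goto b→7 c→1
  1='c' goto a→2
  2='ca' goto d→3
  3='cad' goto c→4
  4='cadc' goto d→5
  5='cadcd' goto d→6
  6='cadcdd' goto ·  ←P0
  7='b' goto ·  ←P1

Failure links (BFS by depth):
  fail(1) 'c': from fail(0)=0 chase 'c': 0 ⇒ 0;  out=∅∪out(0)=∅
  fail(7) 'b': from fail(0)=0 chase 'b': 0 ⇒ 0;  out={1}∪out(0)={1}
  fail(2) 'ca': from fail(1)=0 chase 'a': 0 ⇒ 0;  out=∅∪out(0)=∅
  fail(3) 'cad': from fail(2)=0 chase 'd': 0 ⇒ 0;  out=∅∪out(0)=∅
  fail(4) 'cadc': from fail(3)=0 chase 'c': 0 ⇒ 1;  out=∅∪out(1)=∅
  fail(5) 'cadcd': from fail(4)=1 chase 'd': 1→0 ⇒ 0;  out=∅∪out(0)=∅
  fail(6) 'cadcdd': from fail(5)=0 chase 'd': 0 ⇒ 0;  out={0}∪out(0)={0}

Scan:
[0] read 'c'  n0⇒n1
[1] read 'a'  n1⇒n2
[2] read 'd'  n2⇒n3
[3] read 'c'  n3⇒n4
[4] read 'd'  n4⇒n5
[5] read 'd'  n5⇒n6  ** P0@[0:5]
[6] read 'a'  n6⇒n0 (fail-walked)
[7] read 'b'  n0⇒n7  ** P1@[7:7]
[8] read 'c'  n7⇒n1 (fail-walked)
[9] read 'd'  n1⇒n0 (fail-walked)
[10] read 'd'  n0⇒n0
[11] read 'b'  n0⇒n7  ** P1@[11:11]
[12] read 'a'  n7⇒n0 (fail-walked)
[13] read 'b'  n0⇒n7  ** P1@[13:13]
[14] read 'b'  n7⇒n7 (fail-walked)  ** P1@[14:14]
[15] read 'c'  n7⇒n1 (fail-walked)
[16] read 'b'  n1⇒n7 (fail-walked)  ** P1@[16:16]
[17] read 'b'  n7⇒n7 (fail-walked)  ** P1@[17:17]
[18] read 'b'  n7⇒n7 (fail-walked)  ** P1@[18:18]
[19] read 'e'  n7⇒n0 (fail-walked)
[20] read 'b'  n0⇒n7  ** P1@[20:20]
[21] read 'c'  n7⇒n1 (fail-walked)
[22] read 'a'  n1⇒n2
[23] read 'd'  n2⇒n3
[24] read 'c'  n3⇒n4
[25] read 'd'  n4⇒n5
[26] read 'd'  n5⇒n6  ** P0@[21:26]
[27] read 'c'  n6⇒n1 (fail-walked)
[28] read 'a'  n1⇒n2
[29] read 'd'  n2⇒n3
[30] read 'c'  n3⇒n4
[31] read 'd'  n4⇒n5
[32] read 'd'  n5⇒n6  ** P0@[27:32]
[33] read 'b'  n6⇒n7 (fail-walked)  ** P1@[33:33]
[34] read 'c'  n7⇒n1 (fail-walked)
[35] read 'a'  n1⇒n2
[36] read 'd'  n2⇒n3
[37] read 'c'  n3⇒n4
[38] read 'd'  n4⇒n5
[39] read 'd'  n5⇒n6  ** P0@[34:39]
[40] read 'a'  n6⇒n0 (fail-walked)
[41] read 'c'  n0⇒n1
[42] read 'a'  n1⇒n2
[43] read 'd'  n2⇒n3
[44] read 'c'  n3⇒n4
[45] read 'd'  n4⇒n5
[46] read 'd'  n5⇒n6  ** P0@[41:46]
[47] read 'c'  n6⇒n1 (fail-walked)
[48] read 'a'  n1⇒n2
[49] read 'd'  n2⇒n3
[50] read 'c'  n3⇒n4
[51] read 'd'  n4⇒n5

Result: [[5,0],[7,1],[11,1],[13,1],[14,1],[16,1],[17,1],[18,1],[20,1],[26,0],[32,0],[33,1],[39,0],[46,0]]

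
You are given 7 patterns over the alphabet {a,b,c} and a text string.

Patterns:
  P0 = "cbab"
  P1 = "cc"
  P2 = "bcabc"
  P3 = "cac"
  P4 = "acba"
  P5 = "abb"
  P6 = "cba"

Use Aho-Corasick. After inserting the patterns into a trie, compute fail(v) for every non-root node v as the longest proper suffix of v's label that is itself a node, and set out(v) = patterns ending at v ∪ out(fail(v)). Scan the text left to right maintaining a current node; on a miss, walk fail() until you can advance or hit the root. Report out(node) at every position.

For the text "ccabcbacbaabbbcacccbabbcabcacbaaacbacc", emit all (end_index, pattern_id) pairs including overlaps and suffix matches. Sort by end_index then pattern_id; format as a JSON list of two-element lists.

Construct AC machine:
Trie (insert patterns):
  n0 'ε': a→13 b→6 c→1
  n1 'c': a→11 b→2 c→5
  n2 'cb': a→3
  n3 'cba': b→4  ←P6
  n4 'cbab': ·  ←P0
  n5 'cc': ·  ←P1
  n6 'b': c→7
  n7 'bc': a→8
  n8 'bca': b→9
  n9 'bcab': c→10
  n10 'bcabc': ·  ←P2
  n11 'ca': c→12
  n12 'cac': ·  ←P3
  n13 'a': b→17 c→14
  n14 'ac': b→15
  n15 'acb': a→16
  n16 'acba': ·  ←P4
  n17 'ab': b→18
  n18 'abb': ·  ←P5

Failure links (BFS by depth):
  n1('c'): parent n0 fail=0; on 'c' 0 → fail=0;  out ∅∪∅=∅
  n6('b'): parent n0 fail=0; on 'b' 0 → fail=0;  out ∅∪∅=∅
  n13('a'): parent n0 fail=0; on 'a' 0 → fail=0;  out ∅∪∅=∅
  n2('cb'): parent n1 fail=0; on 'b' 0 → fail=6;  out ∅∪∅=∅
  n5('cc'): parent n1 fail=0; on 'c' 0 → fail=1;  out {1}∪∅={1}
  n7('bc'): parent n6 fail=0; on 'c' 0 → fail=1;  out ∅∪∅=∅
  n11('ca'): parent n1 fail=0; on 'a' 0 → fail=13;  out ∅∪∅=∅
  n14('ac'): parent n13 fail=0; on 'c' 0 → fail=1;  out ∅∪∅=∅
  n17('ab'): parent n13 fail=0; on 'b' 0 → fail=6;  out ∅∪∅=∅
  n3('cba'): parent n2 fail=6; on 'a' 6→0 → fail=13;  out {6}∪∅={6}
  n8('bca'): parent n7 fail=1; on 'a' 1 → fail=11;  out ∅∪∅=∅
  n12('cac'): parent n11 fail=13; on 'c' 13 → fail=14;  out {3}∪∅={3}
  n15('acb'): parent n14 fail=1; on 'b' 1 → fail=2;  out ∅∪∅=∅
  n18('abb'): parent n17 fail=6; on 'b' 6→0 → fail=6;  out {5}∪∅={5}
  n4('cbab'): parent n3 fail=13; on 'b' 13 → fail=17;  out {0}∪∅={0}
  n9('bcab'): parent n8 fail=11; on 'b' 11→13 → fail=17;  out ∅∪∅=∅
  n16('acba'): parent n15 fail=2; on 'a' 2 → fail=3;  out {4}∪{6}={4,6}
  n10('bcabc'): parent n9 fail=17; on 'c' 17→6 → fail=7;  out {2}∪∅={2}

Text stream:
i=0 'c': node 0→1
i=1 'c': node 1→5  emit P1@[0:1]
i=2 'a': node 5→11 (fail-walked)
i=3 'b': node 11→17 (fail-walked)
i=4 'c': node 17→7 (fail-walked)
i=5 'b': node 7→2 (fail-walked)
i=6 'a': node 2→3  emit P6@[4:6]
i=7 'c': node 3→14 (fail-walked)
i=8 'b': node 14→15
i=9 'a': node 15→16  emit P4@[6:9],P6@[7:9]
i=10 'a': node 16→13 (fail-walked)
i=11 'b': node 13→17
i=12 'b': node 17→18  emit P5@[10:12]
i=13 'b': node 18→6 (fail-walked)
i=14 'c': node 6→7
i=15 'a': node 7→8
i=16 'c': node 8→12 (fail-walked)  emit P3@[14:16]
i=17 'c': node 12→5 (fail-walked)  emit P1@[16:17]
i=18 'c': node 5→5 (fail-walked)  emit P1@[17:18]
i=19 'b': node 5→2 (fail-walked)
i=20 'a': node 2→3  emit P6@[18:20]
i=21 'b': node 3→4  emit P0@[18:21]
i=22 'b': node 4→18 (fail-walked)  emit P5@[20:22]
i=23 'c': node 18→7 (fail-walked)
i=24 'a': node 7→8
i=25 'b': node 8→9
i=26 'c': node 9→10  emit P2@[22:26]
i=27 'a': node 10→8 (fail-walked)
i=28 'c': node 8→12 (fail-walked)  emit P3@[26:28]
i=29 'b': node 12→15 (fail-walked)
i=30 'a': node 15→16  emit P4@[27:30],P6@[28:30]
i=31 'a': node 16→13 (fail-walked)
i=32 'a': node 13→13 (fail-walked)
i=33 'c': node 13→14
i=34 'b': node 14→15
i=35 'a': node 15→16  emit P4@[32:35],P6@[33:35]
i=36 'c': node 16→14 (fail-walked)
i=37 'c': node 14→5 (fail-walked)  emit P1@[36:37]

Result: [[1,1],[6,6],[9,4],[9,6],[12,5],[16,3],[17,1],[18,1],[20,6],[21,0],[22,5],[26,2],[28,3],[30,4],[30,6],[35,4],[35,6],[37,1]]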